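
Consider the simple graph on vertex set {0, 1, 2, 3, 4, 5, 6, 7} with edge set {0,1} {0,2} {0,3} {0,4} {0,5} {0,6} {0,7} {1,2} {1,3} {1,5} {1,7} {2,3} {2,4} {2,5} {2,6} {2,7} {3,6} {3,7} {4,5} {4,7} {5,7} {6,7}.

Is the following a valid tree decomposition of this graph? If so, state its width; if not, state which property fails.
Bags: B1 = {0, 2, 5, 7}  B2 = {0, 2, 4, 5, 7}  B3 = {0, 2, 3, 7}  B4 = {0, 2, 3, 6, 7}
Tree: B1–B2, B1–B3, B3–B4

A tree decomposition must satisfy three properties: every vertex lies in some bag; for every edge, both endpoints lie together in some bag; and for every vertex, the bags containing it form a connected subtree. Here vertex 1 appears in no bag, so the decomposition is invalid.

No — vertex 1 appears in no bag.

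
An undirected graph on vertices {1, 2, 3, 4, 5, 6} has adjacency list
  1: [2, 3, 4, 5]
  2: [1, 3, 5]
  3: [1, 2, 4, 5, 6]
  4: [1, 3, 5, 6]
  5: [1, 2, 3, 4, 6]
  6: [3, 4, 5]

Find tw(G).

3

A width-3 tree decomposition is:
Bags: B1 = {1, 3, 4, 5}  B2 = {1, 2, 3, 5}  B3 = {3, 4, 5, 6}
Tree: B1–B2, B1–B3
Every bag has size at most 4, so the width is 4 − 1 = 3 and tw(G) ≤ 3. On the other hand G contains the 4-clique {1, 2, 3, 5}. A clique must lie in a single bag of any decomposition, so no decomposition can have width below 3. Hence tw(G) = 3 exactly.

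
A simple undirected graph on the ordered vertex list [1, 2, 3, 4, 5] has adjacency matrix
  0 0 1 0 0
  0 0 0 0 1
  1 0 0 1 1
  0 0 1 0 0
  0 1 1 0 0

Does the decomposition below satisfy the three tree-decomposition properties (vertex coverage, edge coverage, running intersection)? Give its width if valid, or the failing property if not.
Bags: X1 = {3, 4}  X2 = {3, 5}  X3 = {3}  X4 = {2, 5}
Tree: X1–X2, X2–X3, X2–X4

No — vertex 1 appears in no bag.

A tree decomposition must satisfy three properties: every vertex lies in some bag; for every edge, both endpoints lie together in some bag; and for every vertex, the bags containing it form a connected subtree. Here vertex 1 appears in no bag, so the decomposition is invalid.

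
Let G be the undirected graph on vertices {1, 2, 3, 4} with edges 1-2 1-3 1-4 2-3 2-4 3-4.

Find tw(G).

A width-3 tree decomposition is:
Bags: B1 = {1, 2, 3, 4}
Tree: (single bag)
With just one bag of size 4, the width is 4 − 1 = 3, so tw(G) ≤ 3. Conversely, {1, 2, 3, 4} is a clique of size 4, and the vertices of any clique must share a bag in every tree decomposition; so some bag has ≥ 4 vertices and tw(G) ≥ 3. Hence tw(G) = 3 exactly.

3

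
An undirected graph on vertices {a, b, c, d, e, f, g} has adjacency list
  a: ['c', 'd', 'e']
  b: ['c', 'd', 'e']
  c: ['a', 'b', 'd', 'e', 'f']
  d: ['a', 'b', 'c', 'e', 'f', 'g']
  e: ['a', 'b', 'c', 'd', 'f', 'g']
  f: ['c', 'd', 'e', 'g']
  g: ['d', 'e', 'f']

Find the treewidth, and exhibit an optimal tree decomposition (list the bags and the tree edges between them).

The largest bag has 4 vertices, giving width 3; this decomposition certifies tw(G) ≤ 3. For the lower bound, the 4 vertices {d, e, f, g} are pairwise adjacent, and any tree decomposition puts a clique entirely inside one bag — forcing width ≥ 3. The upper and lower bounds meet at 3, so that is the treewidth.

Treewidth 3.
One such decomposition:
Bags: B1 = {a, c, d, e}  B2 = {c, d, e, f}  B3 = {d, e, f, g}  B4 = {b, c, d, e}
Tree: B1–B2, B2–B3, B2–B4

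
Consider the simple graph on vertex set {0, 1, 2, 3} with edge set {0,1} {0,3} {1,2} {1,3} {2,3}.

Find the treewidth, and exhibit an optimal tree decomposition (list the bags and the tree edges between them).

Treewidth 2.
One optimal decomposition is:
Bags: B1 = {0, 1, 3}  B2 = {1, 2, 3}
Tree: B1–B2

Every bag has size at most 3, so the width is 3 − 1 = 2 and tw(G) ≤ 2. On the other hand G contains the 3-clique {0, 1, 3}. A clique must lie in a single bag of any decomposition, so no decomposition can have width below 2. Therefore the treewidth is 2.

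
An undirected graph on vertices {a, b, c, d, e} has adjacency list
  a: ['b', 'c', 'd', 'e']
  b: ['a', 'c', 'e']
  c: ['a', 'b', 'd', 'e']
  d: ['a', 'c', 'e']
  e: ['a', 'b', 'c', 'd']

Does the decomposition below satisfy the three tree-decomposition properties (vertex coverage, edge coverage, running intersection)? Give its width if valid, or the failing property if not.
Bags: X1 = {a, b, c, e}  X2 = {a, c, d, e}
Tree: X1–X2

Checking the three conditions: (i) the bags cover all of {a, b, c, d, e}; (ii) for each edge, some bag contains both endpoints; (iii) the bags containing any fixed vertex form a subtree. All hold, so the decomposition is valid with width 4 − 1 = 3.

Yes; width 3.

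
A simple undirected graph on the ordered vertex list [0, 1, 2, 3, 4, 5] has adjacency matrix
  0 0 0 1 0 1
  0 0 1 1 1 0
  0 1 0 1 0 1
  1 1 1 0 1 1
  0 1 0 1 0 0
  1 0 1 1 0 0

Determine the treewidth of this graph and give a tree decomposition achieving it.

Each bag holds 3 vertices, so the decomposition has width 2, which upper-bounds the treewidth. On the other hand G contains the 3-clique {0, 3, 5}. A clique must lie in a single bag of any decomposition, so no decomposition can have width below 2. Therefore the treewidth is 2.

Treewidth 2.
One such decomposition:
Bags: B1 = {0, 3, 5}  B2 = {2, 3, 5}  B3 = {1, 2, 3}  B4 = {1, 3, 4}
Tree: B1–B2, B2–B3, B3–B4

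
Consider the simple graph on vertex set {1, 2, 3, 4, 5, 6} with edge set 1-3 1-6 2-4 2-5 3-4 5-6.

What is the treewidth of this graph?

A width-2 tree decomposition is:
Bags: B1 = {1, 5, 6}  B2 = {1, 2, 5}  B3 = {1, 2, 4}  B4 = {1, 3, 4}
Tree: B1–B2, B2–B3, B3–B4
Every bag has size at most 3, so the width is 3 − 1 = 2 and tw(G) ≤ 2. The edges 1–6–5–2–4–3–1 form a cycle, so G is not a tree and its treewidth is at least 2. Combining the bounds, tw(G) = 2.

2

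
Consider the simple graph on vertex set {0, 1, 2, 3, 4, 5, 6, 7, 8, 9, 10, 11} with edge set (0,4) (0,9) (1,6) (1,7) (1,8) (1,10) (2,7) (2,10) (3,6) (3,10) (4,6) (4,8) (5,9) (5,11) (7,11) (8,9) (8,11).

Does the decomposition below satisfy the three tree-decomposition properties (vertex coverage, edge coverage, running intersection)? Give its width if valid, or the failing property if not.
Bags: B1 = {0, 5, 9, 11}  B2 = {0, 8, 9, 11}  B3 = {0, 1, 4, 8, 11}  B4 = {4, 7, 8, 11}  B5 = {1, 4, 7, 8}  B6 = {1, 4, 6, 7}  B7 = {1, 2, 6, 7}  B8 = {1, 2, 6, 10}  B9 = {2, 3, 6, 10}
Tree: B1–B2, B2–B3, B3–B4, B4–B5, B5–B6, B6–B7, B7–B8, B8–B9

A tree decomposition must satisfy three properties: every vertex lies in some bag; for every edge, both endpoints lie together in some bag; and for every vertex, the bags containing it form a connected subtree. Here bags containing vertex 1 are not connected in the tree, so the decomposition is invalid.

No — bags containing vertex 1 are not connected in the tree.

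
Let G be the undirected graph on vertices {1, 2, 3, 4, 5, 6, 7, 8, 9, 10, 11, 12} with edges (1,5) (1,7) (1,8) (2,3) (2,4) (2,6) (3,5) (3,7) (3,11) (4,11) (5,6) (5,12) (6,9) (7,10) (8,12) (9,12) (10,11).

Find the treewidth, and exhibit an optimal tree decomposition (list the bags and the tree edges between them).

Each bag holds 4 vertices, so the decomposition has width 3, which upper-bounds the treewidth. For the lower bound: the 4 vertex sets {8,9,12}, {6}, {5}, {1,2,3,7} are disjoint, each induces a connected subgraph, and every pair is joined by at least one edge of G. Contracting each set to a single vertex therefore yields K_{4} as a minor, and since treewidth is minor-monotone, tw(G) ≥ tw(K_{4}) = 3. Therefore the treewidth is 3.

Treewidth 3.
Bags: B1 = {6, 8, 9, 12}  B2 = {5, 6, 8, 12}  B3 = {1, 5, 6, 8}  B4 = {1, 2, 5, 6}  B5 = {1, 2, 3, 5}  B6 = {1, 2, 3, 7}  B7 = {2, 3, 4, 7}  B8 = {3, 4, 7, 11}  B9 = {4, 7, 10, 11}
Tree: B1–B2, B2–B3, B3–B4, B4–B5, B5–B6, B6–B7, B7–B8, B8–B9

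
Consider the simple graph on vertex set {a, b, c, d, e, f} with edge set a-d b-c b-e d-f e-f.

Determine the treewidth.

1

A width-1 tree decomposition is:
Bags: B1 = {a, d}  B2 = {d, f}  B3 = {e, f}  B4 = {b, e}  B5 = {b, c}
Tree: B1–B2, B2–B3, B3–B4, B4–B5
Every bag has size at most 2, so the width is 2 − 1 = 1 and tw(G) ≤ 1. G has an edge, so its treewidth is at least 1. Hence tw(G) = 1 exactly.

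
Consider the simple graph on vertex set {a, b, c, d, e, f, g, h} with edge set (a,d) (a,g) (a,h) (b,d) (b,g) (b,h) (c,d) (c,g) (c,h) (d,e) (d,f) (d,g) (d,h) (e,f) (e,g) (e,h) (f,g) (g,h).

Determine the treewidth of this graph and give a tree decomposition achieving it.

Every bag has size at most 4, so the width is 4 − 1 = 3 and tw(G) ≤ 3. On the other hand G contains the 4-clique {d, e, g, h}. A clique must lie in a single bag of any decomposition, so no decomposition can have width below 3. Therefore the treewidth is 3.

Treewidth 3.
One such decomposition:
Bags: B1 = {b, d, g, h}  B2 = {d, e, g, h}  B3 = {c, d, g, h}  B4 = {a, d, g, h}  B5 = {d, e, f, g}
Tree: B1–B2, B1–B3, B1–B4, B2–B5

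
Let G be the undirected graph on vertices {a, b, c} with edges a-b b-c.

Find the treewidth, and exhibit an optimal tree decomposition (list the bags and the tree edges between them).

The largest bag has 2 vertices, giving width 1; this decomposition certifies tw(G) ≤ 1. G has an edge, so its treewidth is at least 1. Combining the bounds, tw(G) = 1.

Treewidth 1.
Bags: B1 = {b, c}  B2 = {a, b}
Tree: B1–B2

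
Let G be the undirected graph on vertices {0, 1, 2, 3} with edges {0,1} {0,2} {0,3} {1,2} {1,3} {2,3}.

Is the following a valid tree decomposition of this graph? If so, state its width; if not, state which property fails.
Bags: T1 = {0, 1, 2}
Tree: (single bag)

No — vertex 3 appears in no bag.

A tree decomposition must satisfy three properties: every vertex lies in some bag; for every edge, both endpoints lie together in some bag; and for every vertex, the bags containing it form a connected subtree. Here vertex 3 appears in no bag, so the decomposition is invalid.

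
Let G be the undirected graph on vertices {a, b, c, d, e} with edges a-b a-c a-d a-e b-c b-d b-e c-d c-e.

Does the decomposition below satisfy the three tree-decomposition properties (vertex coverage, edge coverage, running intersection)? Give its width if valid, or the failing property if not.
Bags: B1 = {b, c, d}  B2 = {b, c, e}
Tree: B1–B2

No — vertex a appears in no bag.

A tree decomposition must satisfy three properties: every vertex lies in some bag; for every edge, both endpoints lie together in some bag; and for every vertex, the bags containing it form a connected subtree. Here vertex a appears in no bag, so the decomposition is invalid.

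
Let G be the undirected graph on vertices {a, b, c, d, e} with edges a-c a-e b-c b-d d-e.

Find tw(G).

2

A width-2 tree decomposition is:
Bags: B1 = {a, c, e}  B2 = {b, c, e}  B3 = {b, d, e}
Tree: B1–B2, B2–B3
Every bag has size at most 3, so the width is 3 − 1 = 2 and tw(G) ≤ 2. Since e–a–c–b–d–e is a cycle in G, G is not acyclic. Forests are exactly the graphs of treewidth ≤ 1, so tw(G) ≥ 2. Hence tw(G) = 2 exactly.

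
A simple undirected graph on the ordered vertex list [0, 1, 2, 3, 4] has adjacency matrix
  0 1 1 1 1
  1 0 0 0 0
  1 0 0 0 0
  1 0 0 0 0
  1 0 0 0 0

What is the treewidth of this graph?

A width-1 tree decomposition is:
Bags: B1 = {0, 4}  B2 = {0, 2}  B3 = {0, 3}  B4 = {0, 1}
Tree: B1–B2, B2–B3, B3–B4
The largest bag has 2 vertices, giving width 1; this decomposition certifies tw(G) ≤ 1. G has an edge, so its treewidth is at least 1. Hence tw(G) = 1 exactly.

1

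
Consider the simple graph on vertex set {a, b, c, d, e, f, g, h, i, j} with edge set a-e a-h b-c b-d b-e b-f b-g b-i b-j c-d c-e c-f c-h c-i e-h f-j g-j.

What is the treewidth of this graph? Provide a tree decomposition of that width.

Treewidth 2.
Bags: B1 = {b, c, e}  B2 = {c, e, h}  B3 = {b, c, i}  B4 = {a, e, h}  B5 = {b, c, d}  B6 = {b, c, f}  B7 = {b, f, j}  B8 = {b, g, j}
Tree: B1–B2, B1–B3, B2–B4, B3–B5, B1–B6, B6–B7, B7–B8

Each bag holds 3 vertices, so the decomposition has width 2, which upper-bounds the treewidth. For the lower bound, the 3 vertices {c, e, h} are pairwise adjacent, and any tree decomposition puts a clique entirely inside one bag — forcing width ≥ 2. Hence tw(G) = 2 exactly.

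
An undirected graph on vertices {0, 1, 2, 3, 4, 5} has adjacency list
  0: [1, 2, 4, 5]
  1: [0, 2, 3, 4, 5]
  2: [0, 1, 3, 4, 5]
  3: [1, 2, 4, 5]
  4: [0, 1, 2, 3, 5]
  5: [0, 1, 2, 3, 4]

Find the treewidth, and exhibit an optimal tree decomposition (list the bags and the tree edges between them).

Every bag has size at most 5, so the width is 5 − 1 = 4 and tw(G) ≤ 4. For the lower bound, the 5 vertices {0, 1, 2, 4, 5} are pairwise adjacent, and any tree decomposition puts a clique entirely inside one bag — forcing width ≥ 4. Combining the bounds, tw(G) = 4.

Treewidth 4.
One optimal decomposition is:
Bags: B1 = {1, 2, 3, 4, 5}  B2 = {0, 1, 2, 4, 5}
Tree: B1–B2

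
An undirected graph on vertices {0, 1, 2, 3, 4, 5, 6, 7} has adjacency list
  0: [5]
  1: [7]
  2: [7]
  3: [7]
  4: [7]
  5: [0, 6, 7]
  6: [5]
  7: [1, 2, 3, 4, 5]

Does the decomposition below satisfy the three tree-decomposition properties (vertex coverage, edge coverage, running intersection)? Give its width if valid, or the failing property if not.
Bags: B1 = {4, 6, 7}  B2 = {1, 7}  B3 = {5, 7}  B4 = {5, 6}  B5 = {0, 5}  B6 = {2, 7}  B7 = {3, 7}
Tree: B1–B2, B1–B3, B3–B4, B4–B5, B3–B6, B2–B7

A tree decomposition must satisfy three properties: every vertex lies in some bag; for every edge, both endpoints lie together in some bag; and for every vertex, the bags containing it form a connected subtree. Here bags containing vertex 6 are not connected in the tree, so the decomposition is invalid.

No — bags containing vertex 6 are not connected in the tree.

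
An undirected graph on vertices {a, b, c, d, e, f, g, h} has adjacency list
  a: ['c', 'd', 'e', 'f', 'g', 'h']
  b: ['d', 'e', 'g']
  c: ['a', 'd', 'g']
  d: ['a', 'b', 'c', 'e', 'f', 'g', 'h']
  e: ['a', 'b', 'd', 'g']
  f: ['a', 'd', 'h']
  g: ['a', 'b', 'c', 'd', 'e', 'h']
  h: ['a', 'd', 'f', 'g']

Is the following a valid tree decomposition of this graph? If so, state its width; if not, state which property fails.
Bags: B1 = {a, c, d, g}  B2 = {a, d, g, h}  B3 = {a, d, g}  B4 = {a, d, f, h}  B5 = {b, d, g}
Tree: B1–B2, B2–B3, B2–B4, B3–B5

No — vertex e appears in no bag.

A tree decomposition must satisfy three properties: every vertex lies in some bag; for every edge, both endpoints lie together in some bag; and for every vertex, the bags containing it form a connected subtree. Here vertex e appears in no bag, so the decomposition is invalid.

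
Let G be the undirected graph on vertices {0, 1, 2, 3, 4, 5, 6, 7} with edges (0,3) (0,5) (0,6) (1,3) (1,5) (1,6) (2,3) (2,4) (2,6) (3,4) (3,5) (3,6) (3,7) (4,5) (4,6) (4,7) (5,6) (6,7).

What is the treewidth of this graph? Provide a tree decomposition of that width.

Treewidth 3.
One optimal decomposition is:
Bags: B1 = {3, 4, 6, 7}  B2 = {3, 4, 5, 6}  B3 = {2, 3, 4, 6}  B4 = {1, 3, 5, 6}  B5 = {0, 3, 5, 6}
Tree: B1–B2, B1–B3, B2–B4, B4–B5

Each bag holds 4 vertices, so the decomposition has width 3, which upper-bounds the treewidth. On the other hand G contains the 4-clique {0, 3, 5, 6}. A clique must lie in a single bag of any decomposition, so no decomposition can have width below 3. Therefore the treewidth is 3.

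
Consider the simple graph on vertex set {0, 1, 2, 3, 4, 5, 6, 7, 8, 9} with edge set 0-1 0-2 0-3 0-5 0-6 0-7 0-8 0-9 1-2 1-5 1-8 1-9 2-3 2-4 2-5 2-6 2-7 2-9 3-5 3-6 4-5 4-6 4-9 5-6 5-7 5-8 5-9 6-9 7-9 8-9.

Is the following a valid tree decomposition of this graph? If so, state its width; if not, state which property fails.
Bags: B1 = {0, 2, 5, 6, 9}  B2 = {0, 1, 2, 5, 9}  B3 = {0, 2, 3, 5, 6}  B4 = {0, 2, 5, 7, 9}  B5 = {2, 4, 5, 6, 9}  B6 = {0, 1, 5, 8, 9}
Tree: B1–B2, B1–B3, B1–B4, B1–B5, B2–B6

Yes; width 4.

Every vertex of G appears in some bag (union = {0, 1, 2, 3, 4, 5, 6, 7, 8, 9}); every edge is covered by a bag; and for each vertex v the set of bags containing v is connected in the bag tree. The decomposition is therefore valid. The largest bag has 5 vertices, so the width is 4.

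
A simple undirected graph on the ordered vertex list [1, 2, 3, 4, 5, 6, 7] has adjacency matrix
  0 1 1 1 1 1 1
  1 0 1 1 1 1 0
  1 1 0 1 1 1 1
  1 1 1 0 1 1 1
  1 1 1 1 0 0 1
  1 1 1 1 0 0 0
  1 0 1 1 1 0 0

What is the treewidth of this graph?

4

A width-4 tree decomposition is:
Bags: B1 = {1, 2, 3, 4, 6}  B2 = {1, 2, 3, 4, 5}  B3 = {1, 3, 4, 5, 7}
Tree: B1–B2, B2–B3
Every bag has size at most 5, so the width is 5 − 1 = 4 and tw(G) ≤ 4. For the lower bound, the 5 vertices {1, 2, 3, 4, 5} are pairwise adjacent, and any tree decomposition puts a clique entirely inside one bag — forcing width ≥ 4. The upper and lower bounds meet at 4, so that is the treewidth.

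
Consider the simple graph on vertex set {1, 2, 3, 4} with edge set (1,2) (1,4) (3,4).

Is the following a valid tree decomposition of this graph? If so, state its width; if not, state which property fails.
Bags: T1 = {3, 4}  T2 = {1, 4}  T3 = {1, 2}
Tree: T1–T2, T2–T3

Yes; width 1.

Every vertex of G appears in some bag (union = {1, 2, 3, 4}); every edge is covered by a bag; and for each vertex v the set of bags containing v is connected in the bag tree. The decomposition is therefore valid. The largest bag has 2 vertices, so the width is 1.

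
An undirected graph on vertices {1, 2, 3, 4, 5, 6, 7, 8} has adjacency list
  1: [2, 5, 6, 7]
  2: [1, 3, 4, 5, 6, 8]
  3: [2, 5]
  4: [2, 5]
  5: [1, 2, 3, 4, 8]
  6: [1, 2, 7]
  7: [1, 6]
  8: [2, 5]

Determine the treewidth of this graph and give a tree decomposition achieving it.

Treewidth 2.
One such decomposition:
Bags: B1 = {2, 4, 5}  B2 = {2, 3, 5}  B3 = {2, 5, 8}  B4 = {1, 2, 5}  B5 = {1, 2, 6}  B6 = {1, 6, 7}
Tree: B1–B2, B1–B3, B3–B4, B4–B5, B5–B6

Every bag has size at most 3, so the width is 3 − 1 = 2 and tw(G) ≤ 2. For the lower bound, the 3 vertices {2, 5, 8} are pairwise adjacent, and any tree decomposition puts a clique entirely inside one bag — forcing width ≥ 2. The upper and lower bounds meet at 2, so that is the treewidth.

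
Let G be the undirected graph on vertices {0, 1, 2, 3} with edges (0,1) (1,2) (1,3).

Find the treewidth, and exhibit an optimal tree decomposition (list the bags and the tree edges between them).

Treewidth 1.
Bags: B1 = {0, 1}  B2 = {1, 2}  B3 = {1, 3}
Tree: B1–B2, B2–B3

The largest bag has 2 vertices, giving width 1; this decomposition certifies tw(G) ≤ 1. Since G has at least one edge (e.g. 1–0), it is not an edgeless graph, so tw(G) ≥ 1. Therefore the treewidth is 1.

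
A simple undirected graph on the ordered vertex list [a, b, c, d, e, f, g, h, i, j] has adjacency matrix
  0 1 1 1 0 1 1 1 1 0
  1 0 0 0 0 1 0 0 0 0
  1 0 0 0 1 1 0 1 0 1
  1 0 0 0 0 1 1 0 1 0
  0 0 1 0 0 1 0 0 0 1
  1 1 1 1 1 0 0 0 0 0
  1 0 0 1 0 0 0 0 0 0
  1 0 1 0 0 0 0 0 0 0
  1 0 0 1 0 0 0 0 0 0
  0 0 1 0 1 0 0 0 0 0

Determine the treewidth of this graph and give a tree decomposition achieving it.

Each bag holds 3 vertices, so the decomposition has width 2, which upper-bounds the treewidth. On the other hand G contains the 3-clique {c, e, j}. A clique must lie in a single bag of any decomposition, so no decomposition can have width below 2. Therefore the treewidth is 2.

Treewidth 2.
One such decomposition:
Bags: B1 = {a, d, f}  B2 = {a, c, f}  B3 = {a, d, g}  B4 = {c, e, f}  B5 = {a, c, h}  B6 = {c, e, j}  B7 = {a, d, i}  B8 = {a, b, f}
Tree: B1–B2, B1–B3, B2–B4, B2–B5, B4–B6, B1–B7, B2–B8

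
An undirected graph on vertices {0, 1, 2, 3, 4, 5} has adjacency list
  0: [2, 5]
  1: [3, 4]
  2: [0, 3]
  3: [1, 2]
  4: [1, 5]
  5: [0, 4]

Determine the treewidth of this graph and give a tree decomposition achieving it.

Treewidth 2.
Bags: B1 = {0, 4, 5}  B2 = {0, 2, 4}  B3 = {2, 3, 4}  B4 = {1, 3, 4}
Tree: B1–B2, B2–B3, B3–B4

The largest bag has 3 vertices, giving width 2; this decomposition certifies tw(G) ≤ 2. For the lower bound, G contains the cycle 4–5–0–2–3–1–4, so G is not a forest; only forests have treewidth ≤ 1, hence tw(G) ≥ 2. Combining the bounds, tw(G) = 2.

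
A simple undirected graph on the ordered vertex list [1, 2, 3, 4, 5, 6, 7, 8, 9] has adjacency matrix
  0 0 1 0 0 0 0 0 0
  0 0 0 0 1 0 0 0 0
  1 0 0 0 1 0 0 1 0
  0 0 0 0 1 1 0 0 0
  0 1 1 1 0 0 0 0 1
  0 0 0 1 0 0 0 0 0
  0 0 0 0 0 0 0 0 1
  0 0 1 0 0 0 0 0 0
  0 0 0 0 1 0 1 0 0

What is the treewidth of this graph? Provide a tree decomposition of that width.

Every bag has size at most 2, so the width is 2 − 1 = 1 and tw(G) ≤ 1. G has an edge, so its treewidth is at least 1. Hence tw(G) = 1 exactly.

Treewidth 1.
One optimal decomposition is:
Bags: B1 = {4, 5}  B2 = {4, 6}  B3 = {3, 5}  B4 = {2, 5}  B5 = {5, 9}  B6 = {1, 3}  B7 = {3, 8}  B8 = {7, 9}
Tree: B1–B2, B1–B3, B3–B4, B1–B5, B3–B6, B3–B7, B5–B8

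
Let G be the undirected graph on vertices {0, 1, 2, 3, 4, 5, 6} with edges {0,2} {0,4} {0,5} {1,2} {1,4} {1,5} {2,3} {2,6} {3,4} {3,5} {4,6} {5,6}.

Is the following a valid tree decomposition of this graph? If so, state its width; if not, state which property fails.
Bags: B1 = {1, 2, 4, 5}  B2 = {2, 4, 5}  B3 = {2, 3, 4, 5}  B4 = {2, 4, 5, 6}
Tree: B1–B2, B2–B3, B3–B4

No — vertex 0 appears in no bag.

A tree decomposition must satisfy three properties: every vertex lies in some bag; for every edge, both endpoints lie together in some bag; and for every vertex, the bags containing it form a connected subtree. Here vertex 0 appears in no bag, so the decomposition is invalid.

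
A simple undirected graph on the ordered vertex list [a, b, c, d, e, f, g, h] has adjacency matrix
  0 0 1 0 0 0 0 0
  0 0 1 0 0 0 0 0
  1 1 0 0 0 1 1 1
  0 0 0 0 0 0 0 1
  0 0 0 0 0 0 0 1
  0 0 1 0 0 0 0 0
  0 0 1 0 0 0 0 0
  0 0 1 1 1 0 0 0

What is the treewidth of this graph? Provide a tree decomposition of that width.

Treewidth 1.
Bags: B1 = {c, h}  B2 = {c, f}  B3 = {d, h}  B4 = {c, g}  B5 = {a, c}  B6 = {e, h}  B7 = {b, c}
Tree: B1–B2, B1–B3, B1–B4, B4–B5, B1–B6, B1–B7

Every bag has size at most 2, so the width is 2 − 1 = 1 and tw(G) ≤ 1. G has an edge, so its treewidth is at least 1. The upper and lower bounds meet at 1, so that is the treewidth.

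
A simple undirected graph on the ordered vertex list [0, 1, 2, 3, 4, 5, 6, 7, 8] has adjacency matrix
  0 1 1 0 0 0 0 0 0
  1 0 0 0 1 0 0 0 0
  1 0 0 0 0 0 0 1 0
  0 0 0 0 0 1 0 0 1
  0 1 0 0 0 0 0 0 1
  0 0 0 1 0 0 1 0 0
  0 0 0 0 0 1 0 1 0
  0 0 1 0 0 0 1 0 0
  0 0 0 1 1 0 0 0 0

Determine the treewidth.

2

A width-2 tree decomposition is:
Bags: B1 = {5, 6, 7}  B2 = {3, 5, 7}  B3 = {3, 7, 8}  B4 = {4, 7, 8}  B5 = {1, 4, 7}  B6 = {0, 1, 7}  B7 = {0, 2, 7}
Tree: B1–B2, B2–B3, B3–B4, B4–B5, B5–B6, B6–B7
The largest bag has 3 vertices, giving width 2; this decomposition certifies tw(G) ≤ 2. For the lower bound, G contains the cycle 7–6–5–3–8–4–1–0–2–7, so G is not a forest; only forests have treewidth ≤ 1, hence tw(G) ≥ 2. The upper and lower bounds meet at 2, so that is the treewidth.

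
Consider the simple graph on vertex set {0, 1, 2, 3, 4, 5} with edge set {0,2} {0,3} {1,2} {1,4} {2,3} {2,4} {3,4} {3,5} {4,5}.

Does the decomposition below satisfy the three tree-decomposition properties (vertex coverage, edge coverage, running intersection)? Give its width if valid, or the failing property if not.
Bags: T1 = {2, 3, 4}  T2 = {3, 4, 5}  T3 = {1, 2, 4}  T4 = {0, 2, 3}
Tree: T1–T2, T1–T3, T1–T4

Checking the three conditions: (i) the bags cover all of {0, 1, 2, 3, 4, 5}; (ii) for each edge, some bag contains both endpoints; (iii) the bags containing any fixed vertex form a subtree. All hold, so the decomposition is valid with width 3 − 1 = 2.

Yes; width 2.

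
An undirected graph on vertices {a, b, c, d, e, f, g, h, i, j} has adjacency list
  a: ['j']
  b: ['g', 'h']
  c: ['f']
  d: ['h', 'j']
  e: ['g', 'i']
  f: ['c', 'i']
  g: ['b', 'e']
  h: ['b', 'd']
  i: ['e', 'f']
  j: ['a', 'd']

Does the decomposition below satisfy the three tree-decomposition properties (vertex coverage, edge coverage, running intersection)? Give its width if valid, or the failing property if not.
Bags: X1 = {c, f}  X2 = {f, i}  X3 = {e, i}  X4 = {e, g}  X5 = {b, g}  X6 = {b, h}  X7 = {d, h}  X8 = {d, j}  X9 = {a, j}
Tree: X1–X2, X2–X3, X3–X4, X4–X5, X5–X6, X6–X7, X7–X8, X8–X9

Checking the three conditions: (i) the bags cover all of {a, b, c, d, e, f, g, h, i, j}; (ii) for each edge, some bag contains both endpoints; (iii) the bags containing any fixed vertex form a subtree. All hold, so the decomposition is valid with width 2 − 1 = 1.

Yes; width 1.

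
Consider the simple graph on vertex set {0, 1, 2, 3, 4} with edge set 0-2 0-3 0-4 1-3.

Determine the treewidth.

1

A width-1 tree decomposition is:
Bags: B1 = {1, 3}  B2 = {0, 3}  B3 = {0, 4}  B4 = {0, 2}
Tree: B1–B2, B2–B3, B3–B4
Every bag has size at most 2, so the width is 2 − 1 = 1 and tw(G) ≤ 1. Since G has at least one edge (e.g. 3–1), it is not an edgeless graph, so tw(G) ≥ 1. Therefore the treewidth is 1.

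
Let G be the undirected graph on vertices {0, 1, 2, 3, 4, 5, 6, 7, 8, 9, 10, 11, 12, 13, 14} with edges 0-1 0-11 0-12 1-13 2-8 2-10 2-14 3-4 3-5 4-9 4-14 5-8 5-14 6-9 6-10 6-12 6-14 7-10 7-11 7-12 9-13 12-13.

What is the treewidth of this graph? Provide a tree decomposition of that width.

Treewidth 3.
One optimal decomposition is:
Bags: B1 = {2, 3, 5, 8}  B2 = {2, 3, 5, 14}  B3 = {2, 3, 4, 14}  B4 = {2, 4, 10, 14}  B5 = {4, 6, 10, 14}  B6 = {4, 6, 9, 10}  B7 = {6, 7, 9, 10}  B8 = {6, 7, 9, 12}  B9 = {7, 9, 12, 13}  B10 = {7, 11, 12, 13}  B11 = {0, 11, 12, 13}  B12 = {0, 1, 11, 13}
Tree: B1–B2, B2–B3, B3–B4, B4–B5, B5–B6, B6–B7, B7–B8, B8–B9, B9–B10, B10–B11, B11–B12

Every bag has size at most 4, so the width is 4 − 1 = 3 and tw(G) ≤ 3. For the lower bound: the 4 vertex sets {3,5,8}, {2}, {14}, {4,6,9,10} are disjoint, each induces a connected subgraph, and every pair is joined by at least one edge of G. Contracting each set to a single vertex therefore yields K_{4} as a minor, and since treewidth is minor-monotone, tw(G) ≥ tw(K_{4}) = 3. Hence tw(G) = 3 exactly.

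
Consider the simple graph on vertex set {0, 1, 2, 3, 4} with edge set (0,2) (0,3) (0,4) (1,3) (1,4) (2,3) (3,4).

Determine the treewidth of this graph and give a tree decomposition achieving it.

Treewidth 2.
Bags: B1 = {0, 2, 3}  B2 = {0, 3, 4}  B3 = {1, 3, 4}
Tree: B1–B2, B2–B3

The largest bag has 3 vertices, giving width 2; this decomposition certifies tw(G) ≤ 2. Conversely, {0, 2, 3} is a clique of size 3, and the vertices of any clique must share a bag in every tree decomposition; so some bag has ≥ 3 vertices and tw(G) ≥ 2. The upper and lower bounds meet at 2, so that is the treewidth.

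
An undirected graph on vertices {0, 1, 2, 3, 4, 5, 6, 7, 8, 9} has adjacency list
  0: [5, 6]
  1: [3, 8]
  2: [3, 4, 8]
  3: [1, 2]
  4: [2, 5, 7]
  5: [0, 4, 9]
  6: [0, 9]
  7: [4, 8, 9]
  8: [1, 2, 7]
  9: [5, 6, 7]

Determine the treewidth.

2

A width-2 tree decomposition is:
Bags: B1 = {1, 3, 8}  B2 = {2, 3, 8}  B3 = {2, 7, 8}  B4 = {2, 4, 7}  B5 = {4, 7, 9}  B6 = {4, 5, 9}  B7 = {5, 6, 9}  B8 = {0, 5, 6}
Tree: B1–B2, B2–B3, B3–B4, B4–B5, B5–B6, B6–B7, B7–B8
The largest bag has 3 vertices, giving width 2; this decomposition certifies tw(G) ≤ 2. The edges 1–3–2–8–1 form a cycle, so G is not a tree and its treewidth is at least 2. Hence tw(G) = 2 exactly.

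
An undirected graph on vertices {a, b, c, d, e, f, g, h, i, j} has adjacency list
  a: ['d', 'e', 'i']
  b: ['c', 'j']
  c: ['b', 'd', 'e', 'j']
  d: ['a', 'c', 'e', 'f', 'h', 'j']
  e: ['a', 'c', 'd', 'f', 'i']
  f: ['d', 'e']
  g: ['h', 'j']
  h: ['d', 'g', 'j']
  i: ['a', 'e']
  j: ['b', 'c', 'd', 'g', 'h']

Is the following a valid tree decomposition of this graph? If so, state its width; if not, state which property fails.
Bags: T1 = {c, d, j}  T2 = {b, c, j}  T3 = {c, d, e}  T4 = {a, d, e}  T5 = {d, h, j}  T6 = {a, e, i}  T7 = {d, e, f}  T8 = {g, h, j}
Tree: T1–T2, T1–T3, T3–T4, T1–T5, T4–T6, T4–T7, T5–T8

Yes; width 2.

Checking the three conditions: (i) the bags cover all of {a, b, c, d, e, f, g, h, i, j}; (ii) for each edge, some bag contains both endpoints; (iii) the bags containing any fixed vertex form a subtree. All hold, so the decomposition is valid with width 3 − 1 = 2.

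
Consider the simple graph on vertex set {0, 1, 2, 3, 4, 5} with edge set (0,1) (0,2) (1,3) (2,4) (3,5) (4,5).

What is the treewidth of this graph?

2

A width-2 tree decomposition is:
Bags: B1 = {3, 4, 5}  B2 = {2, 3, 4}  B3 = {0, 2, 3}  B4 = {0, 1, 3}
Tree: B1–B2, B2–B3, B3–B4
The largest bag has 3 vertices, giving width 2; this decomposition certifies tw(G) ≤ 2. For the lower bound, G contains the cycle 3–5–4–2–0–1–3, so G is not a forest; only forests have treewidth ≤ 1, hence tw(G) ≥ 2. Hence tw(G) = 2 exactly.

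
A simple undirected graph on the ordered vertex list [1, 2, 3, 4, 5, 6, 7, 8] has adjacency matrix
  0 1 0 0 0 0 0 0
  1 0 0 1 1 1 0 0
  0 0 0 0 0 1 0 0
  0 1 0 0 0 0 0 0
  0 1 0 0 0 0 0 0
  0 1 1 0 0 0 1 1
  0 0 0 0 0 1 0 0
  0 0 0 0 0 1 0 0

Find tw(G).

A width-1 tree decomposition is:
Bags: B1 = {2, 4}  B2 = {2, 6}  B3 = {6, 7}  B4 = {1, 2}  B5 = {2, 5}  B6 = {6, 8}  B7 = {3, 6}
Tree: B1–B2, B2–B3, B2–B4, B4–B5, B3–B6, B3–B7
Each bag holds 2 vertices, so the decomposition has width 1, which upper-bounds the treewidth. Since G has at least one edge (e.g. 2–4), it is not an edgeless graph, so tw(G) ≥ 1. Combining the bounds, tw(G) = 1.

1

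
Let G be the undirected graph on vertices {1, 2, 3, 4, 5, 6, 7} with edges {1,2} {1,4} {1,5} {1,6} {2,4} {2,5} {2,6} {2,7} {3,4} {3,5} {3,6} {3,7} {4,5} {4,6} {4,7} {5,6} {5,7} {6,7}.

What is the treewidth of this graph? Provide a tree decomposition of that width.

Treewidth 4.
One such decomposition:
Bags: B1 = {1, 2, 4, 5, 6}  B2 = {2, 4, 5, 6, 7}  B3 = {3, 4, 5, 6, 7}
Tree: B1–B2, B2–B3

Each bag holds 5 vertices, so the decomposition has width 4, which upper-bounds the treewidth. Conversely, {1, 2, 4, 5, 6} is a clique of size 5, and the vertices of any clique must share a bag in every tree decomposition; so some bag has ≥ 5 vertices and tw(G) ≥ 4. Hence tw(G) = 4 exactly.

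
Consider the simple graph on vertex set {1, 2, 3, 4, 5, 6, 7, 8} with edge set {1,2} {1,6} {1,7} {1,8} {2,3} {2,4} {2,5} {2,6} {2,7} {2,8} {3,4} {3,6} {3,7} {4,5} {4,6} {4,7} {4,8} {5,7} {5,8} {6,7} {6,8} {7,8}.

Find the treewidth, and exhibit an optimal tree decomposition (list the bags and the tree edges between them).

Treewidth 4.
One such decomposition:
Bags: B1 = {1, 2, 6, 7, 8}  B2 = {2, 4, 6, 7, 8}  B3 = {2, 4, 5, 7, 8}  B4 = {2, 3, 4, 6, 7}
Tree: B1–B2, B2–B3, B2–B4

The largest bag has 5 vertices, giving width 4; this decomposition certifies tw(G) ≤ 4. For the lower bound, the 5 vertices {1, 2, 6, 7, 8} are pairwise adjacent, and any tree decomposition puts a clique entirely inside one bag — forcing width ≥ 4. Therefore the treewidth is 4.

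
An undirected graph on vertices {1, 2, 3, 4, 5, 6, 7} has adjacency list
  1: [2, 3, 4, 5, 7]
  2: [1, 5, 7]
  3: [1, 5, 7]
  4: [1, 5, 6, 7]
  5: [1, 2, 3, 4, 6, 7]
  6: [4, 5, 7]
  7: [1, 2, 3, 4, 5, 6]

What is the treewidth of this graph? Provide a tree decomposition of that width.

Each bag holds 4 vertices, so the decomposition has width 3, which upper-bounds the treewidth. For the lower bound, the 4 vertices {1, 2, 5, 7} are pairwise adjacent, and any tree decomposition puts a clique entirely inside one bag — forcing width ≥ 3. Hence tw(G) = 3 exactly.

Treewidth 3.
One such decomposition:
Bags: B1 = {4, 5, 6, 7}  B2 = {1, 4, 5, 7}  B3 = {1, 2, 5, 7}  B4 = {1, 3, 5, 7}
Tree: B1–B2, B2–B3, B3–B4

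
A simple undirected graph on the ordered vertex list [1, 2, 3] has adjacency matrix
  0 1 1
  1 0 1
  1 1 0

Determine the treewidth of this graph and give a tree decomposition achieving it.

Treewidth 2.
One such decomposition:
Bags: B1 = {1, 2, 3}
Tree: (single bag)

With just one bag of size 3, the width is 3 − 1 = 2, so tw(G) ≤ 2. For the lower bound, the 3 vertices {1, 2, 3} are pairwise adjacent, and any tree decomposition puts a clique entirely inside one bag — forcing width ≥ 2. The upper and lower bounds meet at 2, so that is the treewidth.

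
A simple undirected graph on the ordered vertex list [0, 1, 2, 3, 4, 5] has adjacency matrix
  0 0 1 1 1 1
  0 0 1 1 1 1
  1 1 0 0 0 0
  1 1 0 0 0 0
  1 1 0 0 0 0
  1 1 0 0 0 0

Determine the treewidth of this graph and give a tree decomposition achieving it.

Treewidth 2.
One optimal decomposition is:
Bags: B1 = {0, 1, 3}  B2 = {0, 1, 5}  B3 = {0, 1, 4}  B4 = {0, 1, 2}
Tree: B1–B2, B2–B3, B3–B4

The largest bag has 3 vertices, giving width 2; this decomposition certifies tw(G) ≤ 2. The edges 1–3–0–5–1 form a cycle, so G is not a tree and its treewidth is at least 2. Combining the bounds, tw(G) = 2.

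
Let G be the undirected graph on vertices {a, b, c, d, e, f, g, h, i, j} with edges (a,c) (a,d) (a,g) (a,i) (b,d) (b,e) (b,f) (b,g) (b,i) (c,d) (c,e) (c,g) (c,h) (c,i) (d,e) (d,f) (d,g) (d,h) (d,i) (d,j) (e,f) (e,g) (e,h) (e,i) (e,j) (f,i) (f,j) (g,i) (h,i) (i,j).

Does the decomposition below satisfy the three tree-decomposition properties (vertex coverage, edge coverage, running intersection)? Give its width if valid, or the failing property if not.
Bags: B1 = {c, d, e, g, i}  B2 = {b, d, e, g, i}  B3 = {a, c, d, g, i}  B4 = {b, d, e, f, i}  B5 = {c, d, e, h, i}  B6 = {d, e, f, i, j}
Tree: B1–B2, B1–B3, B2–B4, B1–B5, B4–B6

Vertex coverage: the bags together contain {a, b, c, d, e, f, g, h, i, j}, the full vertex set. Edge coverage: each edge of G has both endpoints in at least one bag. Running intersection: for every vertex, the bags containing it form a connected subtree. All three properties hold, so this is a valid tree decomposition of width max|bag| − 1 = 4, and hence tw(G) ≤ 4.

Yes; width 4.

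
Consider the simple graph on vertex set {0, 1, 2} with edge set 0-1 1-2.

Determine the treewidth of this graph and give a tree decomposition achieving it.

Treewidth 1.
One such decomposition:
Bags: B1 = {0, 1}  B2 = {1, 2}
Tree: B1–B2

Each bag holds 2 vertices, so the decomposition has width 1, which upper-bounds the treewidth. Since G has at least one edge (e.g. 1–0), it is not an edgeless graph, so tw(G) ≥ 1. Therefore the treewidth is 1.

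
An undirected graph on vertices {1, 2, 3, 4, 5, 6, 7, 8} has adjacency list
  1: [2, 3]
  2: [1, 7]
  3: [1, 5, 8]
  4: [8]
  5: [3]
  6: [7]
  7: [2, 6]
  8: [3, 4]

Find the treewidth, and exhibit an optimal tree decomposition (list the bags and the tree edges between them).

Treewidth 1.
Bags: B1 = {1, 2}  B2 = {1, 3}  B3 = {2, 7}  B4 = {3, 8}  B5 = {3, 5}  B6 = {4, 8}  B7 = {6, 7}
Tree: B1–B2, B1–B3, B2–B4, B4–B5, B4–B6, B3–B7

Every bag has size at most 2, so the width is 2 − 1 = 1 and tw(G) ≤ 1. G has an edge, so its treewidth is at least 1. Combining the bounds, tw(G) = 1.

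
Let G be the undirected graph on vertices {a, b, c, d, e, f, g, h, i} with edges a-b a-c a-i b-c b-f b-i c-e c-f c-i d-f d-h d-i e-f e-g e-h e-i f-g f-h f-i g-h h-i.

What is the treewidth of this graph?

3

A width-3 tree decomposition is:
Bags: B1 = {c, e, f, i}  B2 = {e, f, h, i}  B3 = {b, c, f, i}  B4 = {e, f, g, h}  B5 = {a, b, c, i}  B6 = {d, f, h, i}
Tree: B1–B2, B1–B3, B2–B4, B3–B5, B2–B6
Each bag holds 4 vertices, so the decomposition has width 3, which upper-bounds the treewidth. Conversely, {a, b, c, i} is a clique of size 4, and the vertices of any clique must share a bag in every tree decomposition; so some bag has ≥ 4 vertices and tw(G) ≥ 3. Hence tw(G) = 3 exactly.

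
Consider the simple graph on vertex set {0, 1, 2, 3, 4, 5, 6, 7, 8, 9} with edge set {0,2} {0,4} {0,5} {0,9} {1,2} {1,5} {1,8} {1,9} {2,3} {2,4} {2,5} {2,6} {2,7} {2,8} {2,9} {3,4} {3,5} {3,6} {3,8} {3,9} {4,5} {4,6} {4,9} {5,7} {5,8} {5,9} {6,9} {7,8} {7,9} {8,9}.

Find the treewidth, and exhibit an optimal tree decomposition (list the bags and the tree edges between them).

Each bag holds 5 vertices, so the decomposition has width 4, which upper-bounds the treewidth. For the lower bound, the 5 vertices {0, 2, 4, 5, 9} are pairwise adjacent, and any tree decomposition puts a clique entirely inside one bag — forcing width ≥ 4. Therefore the treewidth is 4.

Treewidth 4.
One such decomposition:
Bags: B1 = {2, 3, 4, 5, 9}  B2 = {2, 3, 5, 8, 9}  B3 = {0, 2, 4, 5, 9}  B4 = {2, 5, 7, 8, 9}  B5 = {1, 2, 5, 8, 9}  B6 = {2, 3, 4, 6, 9}
Tree: B1–B2, B1–B3, B2–B4, B2–B5, B1–B6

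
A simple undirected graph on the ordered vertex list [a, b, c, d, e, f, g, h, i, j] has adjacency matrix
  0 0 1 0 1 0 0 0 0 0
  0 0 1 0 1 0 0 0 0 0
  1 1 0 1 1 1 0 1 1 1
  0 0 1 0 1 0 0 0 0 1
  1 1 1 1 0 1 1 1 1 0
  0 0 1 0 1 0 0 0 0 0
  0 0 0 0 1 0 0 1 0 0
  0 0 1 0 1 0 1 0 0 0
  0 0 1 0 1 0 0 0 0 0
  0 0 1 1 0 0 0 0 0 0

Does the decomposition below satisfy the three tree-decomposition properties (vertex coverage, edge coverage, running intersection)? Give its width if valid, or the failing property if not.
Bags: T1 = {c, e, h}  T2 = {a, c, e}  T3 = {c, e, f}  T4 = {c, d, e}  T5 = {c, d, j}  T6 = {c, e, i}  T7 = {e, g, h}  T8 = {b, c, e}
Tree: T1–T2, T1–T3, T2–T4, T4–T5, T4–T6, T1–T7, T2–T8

Vertex coverage: the bags together contain {a, b, c, d, e, f, g, h, i, j}, the full vertex set. Edge coverage: each edge of G has both endpoints in at least one bag. Running intersection: for every vertex, the bags containing it form a connected subtree. All three properties hold, so this is a valid tree decomposition of width max|bag| − 1 = 2, and hence tw(G) ≤ 2.

Yes; width 2.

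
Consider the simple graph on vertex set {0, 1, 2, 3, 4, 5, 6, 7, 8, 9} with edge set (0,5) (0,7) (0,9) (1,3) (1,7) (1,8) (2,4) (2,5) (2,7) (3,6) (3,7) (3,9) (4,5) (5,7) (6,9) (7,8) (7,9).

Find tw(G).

A width-2 tree decomposition is:
Bags: B1 = {1, 3, 7}  B2 = {3, 7, 9}  B3 = {0, 7, 9}  B4 = {0, 5, 7}  B5 = {2, 5, 7}  B6 = {2, 4, 5}  B7 = {3, 6, 9}  B8 = {1, 7, 8}
Tree: B1–B2, B2–B3, B3–B4, B4–B5, B5–B6, B2–B7, B1–B8
The largest bag has 3 vertices, giving width 2; this decomposition certifies tw(G) ≤ 2. For the lower bound, the 3 vertices {2, 4, 5} are pairwise adjacent, and any tree decomposition puts a clique entirely inside one bag — forcing width ≥ 2. Hence tw(G) = 2 exactly.

2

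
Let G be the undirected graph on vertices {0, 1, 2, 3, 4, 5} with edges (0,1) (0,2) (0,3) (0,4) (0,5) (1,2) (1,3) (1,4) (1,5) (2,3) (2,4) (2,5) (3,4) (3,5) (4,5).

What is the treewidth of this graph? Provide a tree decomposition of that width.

A single bag containing all 6 vertices is trivially a valid decomposition of width 5. Conversely, {0, 1, 2, 3, 4, 5} is a clique of size 6, and the vertices of any clique must share a bag in every tree decomposition; so some bag has ≥ 6 vertices and tw(G) ≥ 5. Therefore the treewidth is 5.

Treewidth 5.
One optimal decomposition is:
Bags: B1 = {0, 1, 2, 3, 4, 5}
Tree: (single bag)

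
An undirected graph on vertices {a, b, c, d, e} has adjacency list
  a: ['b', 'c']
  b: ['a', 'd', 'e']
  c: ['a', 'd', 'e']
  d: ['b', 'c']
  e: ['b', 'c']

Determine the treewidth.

2

A width-2 tree decomposition is:
Bags: B1 = {b, c, d}  B2 = {a, b, c}  B3 = {b, c, e}
Tree: B1–B2, B2–B3
Each bag holds 3 vertices, so the decomposition has width 2, which upper-bounds the treewidth. Since b–d–c–a–b is a cycle in G, G is not acyclic. Forests are exactly the graphs of treewidth ≤ 1, so tw(G) ≥ 2. Hence tw(G) = 2 exactly.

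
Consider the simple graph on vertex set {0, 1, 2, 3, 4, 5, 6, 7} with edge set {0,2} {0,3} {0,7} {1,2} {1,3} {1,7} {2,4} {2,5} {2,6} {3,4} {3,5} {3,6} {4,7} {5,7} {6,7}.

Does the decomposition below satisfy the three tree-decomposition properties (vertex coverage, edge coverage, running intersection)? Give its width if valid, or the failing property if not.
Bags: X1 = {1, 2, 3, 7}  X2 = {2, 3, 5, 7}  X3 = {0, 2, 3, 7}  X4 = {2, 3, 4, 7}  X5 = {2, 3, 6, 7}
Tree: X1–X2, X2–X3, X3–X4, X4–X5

Yes; width 3.

Checking the three conditions: (i) the bags cover all of {0, 1, 2, 3, 4, 5, 6, 7}; (ii) for each edge, some bag contains both endpoints; (iii) the bags containing any fixed vertex form a subtree. All hold, so the decomposition is valid with width 4 − 1 = 3.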